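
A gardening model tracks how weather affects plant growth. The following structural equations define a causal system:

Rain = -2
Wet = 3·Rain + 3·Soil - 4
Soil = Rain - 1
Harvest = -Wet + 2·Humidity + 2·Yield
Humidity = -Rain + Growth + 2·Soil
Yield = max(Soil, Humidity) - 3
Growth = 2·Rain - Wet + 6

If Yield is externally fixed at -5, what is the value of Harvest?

43

Intervening sets Yield = -5 and removes its equation (Yield = max(Soil, Humidity) - 3).
Soil = Rain - 1  [with Rain=-2]  = -3
Wet = 3·Rain + 3·Soil - 4  [with Rain=-2, Soil=-3]  = -19
Growth = 2·Rain - Wet + 6  [with Rain=-2, Wet=-19]  = 21
Humidity = -Rain + Growth + 2·Soil  [with Rain=-2, Growth=21, Soil=-3]  = 17
Harvest = -Wet + 2·Humidity + 2·Yield  [with Wet=-19, Humidity=17, Yield=-5]  = 43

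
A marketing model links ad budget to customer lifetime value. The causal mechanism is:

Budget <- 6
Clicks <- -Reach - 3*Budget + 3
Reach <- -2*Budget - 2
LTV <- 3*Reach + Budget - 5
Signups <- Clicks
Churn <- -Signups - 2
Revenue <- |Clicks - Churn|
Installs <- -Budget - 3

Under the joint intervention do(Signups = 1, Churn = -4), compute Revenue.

Under do(Signups = 1, Churn = -4), each intervened variable's structural equation is replaced by its fixed value.
Reach = -2*Budget - 2  [with Budget=6]  = -14
Clicks = -Reach - 3*Budget + 3  [with Reach=-14, Budget=6]  = -1
Revenue = |Clicks - Churn|  [with Clicks=-1, Churn=-4]  = 3

3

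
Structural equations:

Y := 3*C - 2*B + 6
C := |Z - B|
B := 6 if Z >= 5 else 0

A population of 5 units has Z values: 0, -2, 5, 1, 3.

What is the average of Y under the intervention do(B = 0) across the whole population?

12.6

The intervention sets B=0 in all 5 units regardless of Z. Recomputing Y per unit gives 6, 12, 21, 9, 15; average 12.6.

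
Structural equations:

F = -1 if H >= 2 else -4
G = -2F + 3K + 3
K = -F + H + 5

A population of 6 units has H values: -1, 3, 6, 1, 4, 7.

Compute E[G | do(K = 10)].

The intervention sets K=10 in all 6 units regardless of H. Recomputing G per unit gives 41, 35, 35, 41, 35, 35; average 37.

37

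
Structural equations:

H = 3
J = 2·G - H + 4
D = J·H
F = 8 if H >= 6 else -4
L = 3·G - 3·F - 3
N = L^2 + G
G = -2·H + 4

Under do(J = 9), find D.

do(J=9) replaces the equation J = 2·G - H + 4 with the constant J = 9.
D = J·H  [with J=9, H=3]  = 27

27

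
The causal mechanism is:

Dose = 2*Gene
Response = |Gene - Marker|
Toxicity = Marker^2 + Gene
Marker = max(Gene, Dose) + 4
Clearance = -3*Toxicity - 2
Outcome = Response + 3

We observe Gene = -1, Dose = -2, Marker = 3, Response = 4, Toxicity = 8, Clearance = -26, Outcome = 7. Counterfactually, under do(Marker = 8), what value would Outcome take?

12

The intervention breaks the incoming arrows to Marker: Marker = max(Gene, Dose) + 4 no longer applies, and Marker = 8.
Response = |Gene - Marker|  [with Gene=-1, Marker=8]  = 9
Outcome = Response + 3  [with Response=9]  = 12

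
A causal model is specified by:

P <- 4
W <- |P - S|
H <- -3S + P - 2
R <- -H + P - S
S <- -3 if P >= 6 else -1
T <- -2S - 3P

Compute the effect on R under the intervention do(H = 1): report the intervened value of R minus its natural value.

4

The intervention breaks the incoming arrows to H: H <- -3S + P - 2 no longer applies, and H = 1.
S = -3 if P >= 6 else -1  [with P=4]  = -1
R = -H + P - S  [with H=1, P=4, S=-1]  = 4
Without intervention: S = -3 if P >= 6 else -1  [with P=4]  = -1; H = -3S + P - 2  [with S=-1, P=4]  = 5; R = -H + P - S  [with H=5, P=4, S=-1]  = 0.
Change = 4 − 0 = 4.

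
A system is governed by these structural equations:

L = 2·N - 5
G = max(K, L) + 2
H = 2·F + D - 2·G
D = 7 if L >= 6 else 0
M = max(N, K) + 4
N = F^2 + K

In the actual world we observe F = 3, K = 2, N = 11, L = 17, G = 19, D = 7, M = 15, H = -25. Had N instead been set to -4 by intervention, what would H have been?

-2

The intervention breaks the incoming arrows to N: N = F^2 + K no longer applies, and N = -4.
L = 2·N - 5  [with N=-4]  = -13
G = max(K, L) + 2  [with K=2, L=-13]  = 4
D = 7 if L >= 6 else 0  [with L=-13]  = 0
H = 2·F + D - 2·G  [with F=3, D=0, G=4]  = -2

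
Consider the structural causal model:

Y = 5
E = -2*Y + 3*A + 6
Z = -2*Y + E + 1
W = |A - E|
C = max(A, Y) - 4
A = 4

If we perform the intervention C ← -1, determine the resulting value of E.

8

do(C=-1) replaces the equation C = max(A, Y) - 4 with the constant C = -1.
E is not downstream of the intervention, so its value is determined by the original equations.
E = -2*Y + 3*A + 6  [with Y=5, A=4]  = 8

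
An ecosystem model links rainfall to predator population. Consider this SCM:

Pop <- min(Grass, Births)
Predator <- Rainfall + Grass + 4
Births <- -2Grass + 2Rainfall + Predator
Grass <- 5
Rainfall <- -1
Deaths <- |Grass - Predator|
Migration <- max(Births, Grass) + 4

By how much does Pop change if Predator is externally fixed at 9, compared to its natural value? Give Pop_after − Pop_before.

The intervention breaks the incoming arrows to Predator: Predator <- Rainfall + Grass + 4 no longer applies, and Predator = 9.
Births = -2Grass + 2Rainfall + Predator  [with Grass=5, Rainfall=-1, Predator=9]  = -3
Pop = min(Grass, Births)  [with Grass=5, Births=-3]  = -3
Without intervention: Predator = Rainfall + Grass + 4  [with Rainfall=-1, Grass=5]  = 8; Births = -2Grass + 2Rainfall + Predator  [with Grass=5, Rainfall=-1, Predator=8]  = -4; Pop = min(Grass, Births)  [with Grass=5, Births=-4]  = -4.
Change = -3 − (-4) = 1.

1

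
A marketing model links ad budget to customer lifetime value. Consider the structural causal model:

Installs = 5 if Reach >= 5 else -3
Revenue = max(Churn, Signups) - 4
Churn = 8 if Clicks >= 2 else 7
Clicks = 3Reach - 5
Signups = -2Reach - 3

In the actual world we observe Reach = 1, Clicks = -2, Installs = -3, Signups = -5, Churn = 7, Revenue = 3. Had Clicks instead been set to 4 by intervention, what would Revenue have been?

Under do(Clicks=4), the mechanism Clicks = 3Reach - 5 is discarded; Clicks is fixed at 4.
Signups = -2Reach - 3  [with Reach=1]  = -5
Churn = 8 if Clicks >= 2 else 7  [with Clicks=4]  = 8
Revenue = max(Churn, Signups) - 4  [with Churn=8, Signups=-5]  = 4

4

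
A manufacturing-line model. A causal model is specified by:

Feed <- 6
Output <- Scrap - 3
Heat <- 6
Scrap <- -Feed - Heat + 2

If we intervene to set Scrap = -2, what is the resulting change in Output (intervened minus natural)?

8

The intervention breaks the incoming arrows to Scrap: Scrap <- -Feed - Heat + 2 no longer applies, and Scrap = -2.
Output = Scrap - 3  [with Scrap=-2]  = -5
Without intervention: Scrap = -Feed - Heat + 2  [with Feed=6, Heat=6]  = -10; Output = Scrap - 3  [with Scrap=-10]  = -13.
Change = -5 − (-13) = 8.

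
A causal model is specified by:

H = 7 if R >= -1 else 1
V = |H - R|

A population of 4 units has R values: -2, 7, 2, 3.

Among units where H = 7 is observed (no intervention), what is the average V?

Observing H=7 restricts to units where H's equation naturally yields 7: R ∈ {7, 2, 3}. In that subpopulation V = 0, 5, 4, mean 3.

3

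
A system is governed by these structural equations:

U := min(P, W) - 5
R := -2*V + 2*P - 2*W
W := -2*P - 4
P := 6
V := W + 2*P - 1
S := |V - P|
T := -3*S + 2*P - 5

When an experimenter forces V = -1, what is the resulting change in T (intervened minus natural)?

The intervention breaks the incoming arrows to V: V := W + 2*P - 1 no longer applies, and V = -1.
S = |V - P|  [with V=-1, P=6]  = 7
T = -3*S + 2*P - 5  [with S=7, P=6]  = -14
Without intervention: W = -2*P - 4  [with P=6]  = -16; V = W + 2*P - 1  [with W=-16, P=6]  = -5; S = |V - P|  [with V=-5, P=6]  = 11; T = -3*S + 2*P - 5  [with S=11, P=6]  = -26.
Change = -14 − (-26) = 12.

12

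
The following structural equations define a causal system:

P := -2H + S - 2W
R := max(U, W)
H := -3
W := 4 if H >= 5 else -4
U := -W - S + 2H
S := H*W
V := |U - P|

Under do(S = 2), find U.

do(S=2) replaces the equation S := H*W with the constant S = 2.
W = 4 if H >= 5 else -4  [with H=-3]  = -4
U = -W - S + 2H  [with W=-4, S=2, H=-3]  = -4

-4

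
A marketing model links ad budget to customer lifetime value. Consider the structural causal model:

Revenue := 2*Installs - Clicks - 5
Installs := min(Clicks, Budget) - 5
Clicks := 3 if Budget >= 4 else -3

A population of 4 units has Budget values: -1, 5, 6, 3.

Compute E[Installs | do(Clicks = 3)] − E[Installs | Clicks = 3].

-1

Under do(Clicks=3), Clicks's equation is replaced by Clicks=3 for every unit. Per-unit Installs: -6, -2, -2, -2. Mean = -3.
Observing Clicks=3 restricts to units where Clicks's equation naturally yields 3: Budget ∈ {5, 6}. In that subpopulation Installs = -2, -2, mean -2.
Difference = -3 − (-2) = -1.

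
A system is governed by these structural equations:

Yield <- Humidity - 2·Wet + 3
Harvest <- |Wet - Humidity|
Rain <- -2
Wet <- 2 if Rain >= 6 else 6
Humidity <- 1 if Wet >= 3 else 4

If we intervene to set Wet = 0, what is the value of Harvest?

do(Wet=0) replaces the equation Wet <- 2 if Rain >= 6 else 6 with the constant Wet = 0.
Humidity = 1 if Wet >= 3 else 4  [with Wet=0]  = 4
Harvest = |Wet - Humidity|  [with Wet=0, Humidity=4]  = 4

4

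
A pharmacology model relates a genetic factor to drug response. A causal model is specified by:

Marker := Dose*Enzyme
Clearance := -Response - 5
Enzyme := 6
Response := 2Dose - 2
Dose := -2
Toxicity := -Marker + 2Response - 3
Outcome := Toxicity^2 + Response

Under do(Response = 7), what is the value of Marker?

Under do(Response=7), the mechanism Response := 2Dose - 2 is discarded; Response is fixed at 7.
Since Marker is not a descendant of the intervened variable, it is unaffected.
Marker = Dose*Enzyme  [with Dose=-2, Enzyme=6]  = -12

-12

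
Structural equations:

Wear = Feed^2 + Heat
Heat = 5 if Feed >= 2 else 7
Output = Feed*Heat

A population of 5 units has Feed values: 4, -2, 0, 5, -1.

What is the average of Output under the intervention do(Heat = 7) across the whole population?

8.4

do(Heat=7) breaks Heat's dependence on Feed. With Heat=7 fixed, Output across the units is 28, -14, 0, 35, -7, mean 8.4.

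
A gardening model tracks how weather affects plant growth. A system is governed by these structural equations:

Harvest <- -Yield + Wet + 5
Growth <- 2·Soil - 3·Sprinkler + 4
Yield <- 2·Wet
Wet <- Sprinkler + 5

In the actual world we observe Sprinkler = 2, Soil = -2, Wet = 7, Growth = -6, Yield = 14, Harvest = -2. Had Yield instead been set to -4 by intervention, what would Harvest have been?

The intervention breaks the incoming arrows to Yield: Yield <- 2·Wet no longer applies, and Yield = -4.
Wet = Sprinkler + 5  [with Sprinkler=2]  = 7
Harvest = -Yield + Wet + 5  [with Yield=-4, Wet=7]  = 16

16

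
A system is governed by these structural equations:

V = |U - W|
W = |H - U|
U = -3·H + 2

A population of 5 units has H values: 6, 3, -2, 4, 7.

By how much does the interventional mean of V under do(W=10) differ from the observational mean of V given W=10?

Under do(W=10), W's equation is replaced by W=10 for every unit. Per-unit V: 26, 17, 2, 20, 29. Mean = 18.8.
Conditioning on W=10 selects the 2 unit(s) with H ∈ {3, -2}. Their V values: 17, 2. Mean = 9.5.
Difference = 18.8 − 9.5 = 9.3.

9.3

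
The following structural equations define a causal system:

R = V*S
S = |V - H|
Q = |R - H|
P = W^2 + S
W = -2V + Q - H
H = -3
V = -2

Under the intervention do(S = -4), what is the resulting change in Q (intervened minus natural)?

10

do(S=-4) replaces the equation S = |V - H| with the constant S = -4.
R = V*S  [with V=-2, S=-4]  = 8
Q = |R - H|  [with R=8, H=-3]  = 11
Without intervention: S = |V - H|  [with V=-2, H=-3]  = 1; R = V*S  [with V=-2, S=1]  = -2; Q = |R - H|  [with R=-2, H=-3]  = 1.
Change = 11 − 1 = 10.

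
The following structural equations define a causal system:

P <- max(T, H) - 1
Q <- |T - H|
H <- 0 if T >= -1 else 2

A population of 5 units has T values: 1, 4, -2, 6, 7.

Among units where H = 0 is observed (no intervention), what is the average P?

3.5

E[P|H=0] averages over only the 4 units with H=0 (T = 1, 4, 6, 7): P = 0, 3, 5, 6, mean 3.5.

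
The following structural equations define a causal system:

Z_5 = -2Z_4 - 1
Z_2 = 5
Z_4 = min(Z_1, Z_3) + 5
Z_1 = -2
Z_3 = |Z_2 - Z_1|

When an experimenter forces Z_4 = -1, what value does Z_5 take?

Intervening sets Z_4 = -1 and removes its equation (Z_4 = min(Z_1, Z_3) + 5).
Z_5 = -2Z_4 - 1  [with Z_4=-1]  = 1

1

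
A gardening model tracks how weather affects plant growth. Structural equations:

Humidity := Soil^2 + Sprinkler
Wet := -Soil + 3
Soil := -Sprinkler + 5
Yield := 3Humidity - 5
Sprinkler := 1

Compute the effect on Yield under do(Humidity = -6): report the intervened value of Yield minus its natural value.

-69

Intervening sets Humidity = -6 and removes its equation (Humidity := Soil^2 + Sprinkler).
Yield = 3Humidity - 5  [with Humidity=-6]  = -23
Without intervention: Soil = -Sprinkler + 5  [with Sprinkler=1]  = 4; Humidity = Soil^2 + Sprinkler  [with Soil=4, Sprinkler=1]  = 17; Yield = 3Humidity - 5  [with Humidity=17]  = 46.
Change = -23 − 46 = -69.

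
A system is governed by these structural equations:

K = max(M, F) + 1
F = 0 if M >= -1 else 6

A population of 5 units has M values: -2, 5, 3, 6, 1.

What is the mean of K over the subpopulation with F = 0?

4.75

E[K|F=0] averages over only the 4 units with F=0 (M = 5, 3, 6, 1): K = 6, 4, 7, 2, mean 4.75.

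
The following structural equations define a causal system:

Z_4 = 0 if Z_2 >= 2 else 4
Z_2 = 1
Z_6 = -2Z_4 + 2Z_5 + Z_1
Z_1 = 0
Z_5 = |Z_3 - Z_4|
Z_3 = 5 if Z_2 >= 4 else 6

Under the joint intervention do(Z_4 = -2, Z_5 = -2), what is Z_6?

0

The joint intervention fixes Z_4 = -2, Z_5 = -2, removing each variable's own equation.
Z_6 = -2Z_4 + 2Z_5 + Z_1  [with Z_4=-2, Z_5=-2, Z_1=0]  = 0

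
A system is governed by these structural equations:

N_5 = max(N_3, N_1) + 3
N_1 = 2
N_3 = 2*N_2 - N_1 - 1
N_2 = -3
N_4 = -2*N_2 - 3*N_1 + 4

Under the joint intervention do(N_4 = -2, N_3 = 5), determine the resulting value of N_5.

8

The joint intervention fixes N_4 = -2, N_3 = 5, removing each variable's own equation.
N_5 = max(N_3, N_1) + 3  [with N_3=5, N_1=2]  = 8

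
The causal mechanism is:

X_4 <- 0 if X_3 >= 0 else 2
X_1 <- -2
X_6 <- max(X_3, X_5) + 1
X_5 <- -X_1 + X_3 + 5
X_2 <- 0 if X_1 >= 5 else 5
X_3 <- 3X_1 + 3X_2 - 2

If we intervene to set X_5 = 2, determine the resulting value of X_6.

8

The intervention breaks the incoming arrows to X_5: X_5 <- -X_1 + X_3 + 5 no longer applies, and X_5 = 2.
X_2 = 0 if X_1 >= 5 else 5  [with X_1=-2]  = 5
X_3 = 3X_1 + 3X_2 - 2  [with X_1=-2, X_2=5]  = 7
X_6 = max(X_3, X_5) + 1  [with X_3=7, X_5=2]  = 8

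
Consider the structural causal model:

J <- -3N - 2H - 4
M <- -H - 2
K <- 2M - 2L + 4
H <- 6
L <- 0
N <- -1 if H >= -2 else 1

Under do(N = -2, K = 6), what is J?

Setting N = -2, K = 6 by intervention discards those variables' equations.
J = -3N - 2H - 4  [with N=-2, H=6]  = -10

-10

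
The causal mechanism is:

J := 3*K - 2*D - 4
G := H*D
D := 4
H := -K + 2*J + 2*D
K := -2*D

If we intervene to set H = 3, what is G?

12

Intervening sets H = 3 and removes its equation (H := -K + 2*J + 2*D).
G = H*D  [with H=3, D=4]  = 12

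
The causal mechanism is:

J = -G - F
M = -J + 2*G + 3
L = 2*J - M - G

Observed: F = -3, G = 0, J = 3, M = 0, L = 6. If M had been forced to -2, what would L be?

8

Intervening sets M = -2 and removes its equation (M = -J + 2*G + 3).
J = -G - F  [with G=0, F=-3]  = 3
L = 2*J - M - G  [with J=3, M=-2, G=0]  = 8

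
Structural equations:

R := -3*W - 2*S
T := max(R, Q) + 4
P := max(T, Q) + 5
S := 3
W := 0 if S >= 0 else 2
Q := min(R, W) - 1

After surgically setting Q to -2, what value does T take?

Intervening sets Q = -2 and removes its equation (Q := min(R, W) - 1).
W = 0 if S >= 0 else 2  [with S=3]  = 0
R = -3*W - 2*S  [with W=0, S=3]  = -6
T = max(R, Q) + 4  [with R=-6, Q=-2]  = 2

2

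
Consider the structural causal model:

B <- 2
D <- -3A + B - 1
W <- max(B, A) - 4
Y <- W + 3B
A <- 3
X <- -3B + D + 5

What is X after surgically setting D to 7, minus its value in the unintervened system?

Intervening sets D = 7 and removes its equation (D <- -3A + B - 1).
X = -3B + D + 5  [with B=2, D=7]  = 6
Without intervention: D = -3A + B - 1  [with A=3, B=2]  = -8; X = -3B + D + 5  [with B=2, D=-8]  = -9.
Change = 6 − (-9) = 15.

15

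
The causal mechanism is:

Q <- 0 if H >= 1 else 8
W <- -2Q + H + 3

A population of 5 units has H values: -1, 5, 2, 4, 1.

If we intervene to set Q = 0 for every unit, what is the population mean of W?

Under do(Q=0), Q's equation is replaced by Q=0 for every unit. Per-unit W: 2, 8, 5, 7, 4. Mean = 5.2.

5.2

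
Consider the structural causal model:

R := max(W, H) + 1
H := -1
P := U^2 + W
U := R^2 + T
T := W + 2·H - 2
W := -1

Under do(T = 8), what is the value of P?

63

The intervention breaks the incoming arrows to T: T := W + 2·H - 2 no longer applies, and T = 8.
R = max(W, H) + 1  [with W=-1, H=-1]  = 0
U = R^2 + T  [with R=0, T=8]  = 8
P = U^2 + W  [with U=8, W=-1]  = 63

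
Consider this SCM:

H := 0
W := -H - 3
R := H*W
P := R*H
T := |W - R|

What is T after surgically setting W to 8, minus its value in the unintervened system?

do(W=8) replaces the equation W := -H - 3 with the constant W = 8.
R = H*W  [with H=0, W=8]  = 0
T = |W - R|  [with W=8, R=0]  = 8
Without intervention: W = -H - 3  [with H=0]  = -3; R = H*W  [with H=0, W=-3]  = 0; T = |W - R|  [with W=-3, R=0]  = 3.
Change = 8 − 3 = 5.

5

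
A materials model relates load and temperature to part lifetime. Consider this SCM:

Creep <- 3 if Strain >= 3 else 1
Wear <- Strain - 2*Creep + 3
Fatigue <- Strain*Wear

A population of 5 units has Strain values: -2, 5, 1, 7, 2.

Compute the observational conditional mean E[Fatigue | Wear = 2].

6

Conditioning on Wear=2 selects the 2 unit(s) with Strain ∈ {5, 1}. Their Fatigue values: 10, 2. Mean = 6.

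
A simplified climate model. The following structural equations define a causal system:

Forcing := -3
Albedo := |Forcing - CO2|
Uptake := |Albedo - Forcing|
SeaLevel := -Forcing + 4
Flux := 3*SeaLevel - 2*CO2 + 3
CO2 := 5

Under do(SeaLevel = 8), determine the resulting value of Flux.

17

Intervening sets SeaLevel = 8 and removes its equation (SeaLevel := -Forcing + 4).
Flux = 3*SeaLevel - 2*CO2 + 3  [with SeaLevel=8, CO2=5]  = 17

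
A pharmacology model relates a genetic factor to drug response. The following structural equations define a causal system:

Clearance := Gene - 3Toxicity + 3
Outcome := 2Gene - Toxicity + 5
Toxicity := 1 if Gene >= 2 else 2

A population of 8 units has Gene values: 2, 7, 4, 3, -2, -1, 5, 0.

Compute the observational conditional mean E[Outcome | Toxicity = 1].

12.4

Conditioning on Toxicity=1 selects the 5 unit(s) with Gene ∈ {2, 7, 4, 3, 5}. Their Outcome values: 8, 18, 12, 10, 14. Mean = 12.4.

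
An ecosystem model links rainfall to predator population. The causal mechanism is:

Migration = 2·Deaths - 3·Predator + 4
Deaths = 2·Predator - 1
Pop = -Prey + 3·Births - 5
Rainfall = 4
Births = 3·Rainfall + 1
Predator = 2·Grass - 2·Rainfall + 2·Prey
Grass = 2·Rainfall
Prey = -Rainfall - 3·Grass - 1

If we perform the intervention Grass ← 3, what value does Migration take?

Under do(Grass=3), the mechanism Grass = 2·Rainfall is discarded; Grass is fixed at 3.
Prey = -Rainfall - 3·Grass - 1  [with Rainfall=4, Grass=3]  = -14
Predator = 2·Grass - 2·Rainfall + 2·Prey  [with Grass=3, Rainfall=4, Prey=-14]  = -30
Deaths = 2·Predator - 1  [with Predator=-30]  = -61
Migration = 2·Deaths - 3·Predator + 4  [with Deaths=-61, Predator=-30]  = -28

-28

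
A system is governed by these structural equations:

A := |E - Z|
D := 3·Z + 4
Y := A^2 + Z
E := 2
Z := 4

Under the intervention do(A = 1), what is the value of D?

Under do(A=1), the mechanism A := |E - Z| is discarded; A is fixed at 1.
Since D is not a descendant of the intervened variable, it is unaffected.
D = 3·Z + 4  [with Z=4]  = 16

16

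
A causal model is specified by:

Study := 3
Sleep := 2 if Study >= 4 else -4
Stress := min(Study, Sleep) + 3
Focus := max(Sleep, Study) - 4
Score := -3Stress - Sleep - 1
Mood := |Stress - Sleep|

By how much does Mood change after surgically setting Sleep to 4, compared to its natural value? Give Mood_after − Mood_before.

-1

Under do(Sleep=4), the mechanism Sleep := 2 if Study >= 4 else -4 is discarded; Sleep is fixed at 4.
Stress = min(Study, Sleep) + 3  [with Study=3, Sleep=4]  = 6
Mood = |Stress - Sleep|  [with Stress=6, Sleep=4]  = 2
Without intervention: Sleep = 2 if Study >= 4 else -4  [with Study=3]  = -4; Stress = min(Study, Sleep) + 3  [with Study=3, Sleep=-4]  = -1; Mood = |Stress - Sleep|  [with Stress=-1, Sleep=-4]  = 3.
Change = 2 − 3 = -1.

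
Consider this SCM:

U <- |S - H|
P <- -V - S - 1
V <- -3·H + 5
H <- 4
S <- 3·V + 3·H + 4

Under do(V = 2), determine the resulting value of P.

-25

do(V=2) replaces the equation V <- -3·H + 5 with the constant V = 2.
S = 3·V + 3·H + 4  [with V=2, H=4]  = 22
P = -V - S - 1  [with V=2, S=22]  = -25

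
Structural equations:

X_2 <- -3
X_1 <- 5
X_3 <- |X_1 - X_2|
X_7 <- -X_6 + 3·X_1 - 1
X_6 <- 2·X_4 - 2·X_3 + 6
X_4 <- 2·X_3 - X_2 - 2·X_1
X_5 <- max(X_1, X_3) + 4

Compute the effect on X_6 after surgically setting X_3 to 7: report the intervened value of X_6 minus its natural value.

-2

The intervention breaks the incoming arrows to X_3: X_3 <- |X_1 - X_2| no longer applies, and X_3 = 7.
X_4 = 2·X_3 - X_2 - 2·X_1  [with X_3=7, X_2=-3, X_1=5]  = 7
X_6 = 2·X_4 - 2·X_3 + 6  [with X_4=7, X_3=7]  = 6
Without intervention: X_3 = |X_1 - X_2|  [with X_1=5, X_2=-3]  = 8; X_4 = 2·X_3 - X_2 - 2·X_1  [with X_3=8, X_2=-3, X_1=5]  = 9; X_6 = 2·X_4 - 2·X_3 + 6  [with X_4=9, X_3=8]  = 8.
Change = 6 − 8 = -2.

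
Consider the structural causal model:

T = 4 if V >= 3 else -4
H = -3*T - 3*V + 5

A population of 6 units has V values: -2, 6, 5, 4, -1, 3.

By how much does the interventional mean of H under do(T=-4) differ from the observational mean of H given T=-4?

-12

Every unit gets T=-4 under the intervention. H values become 23, -1, 2, 5, 20, 8; E[H|do(T=-4)] = 9.5.
Conditioning on T=-4 selects the 2 unit(s) with V ∈ {-2, -1}. Their H values: 23, 20. Mean = 21.5.
Difference = 9.5 − 21.5 = -12.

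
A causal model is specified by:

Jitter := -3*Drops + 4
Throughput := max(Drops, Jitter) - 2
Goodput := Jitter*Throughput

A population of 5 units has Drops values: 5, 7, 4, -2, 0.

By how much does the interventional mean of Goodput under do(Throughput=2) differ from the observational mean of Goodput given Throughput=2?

-4.8

Under do(Throughput=2), Throughput's equation is replaced by Throughput=2 for every unit. Per-unit Goodput: -22, -34, -16, 20, 8. Mean = -8.8.
Conditioning on Throughput=2 selects the 2 unit(s) with Drops ∈ {4, 0}. Their Goodput values: -16, 8. Mean = -4.
Difference = -8.8 − (-4) = -4.8.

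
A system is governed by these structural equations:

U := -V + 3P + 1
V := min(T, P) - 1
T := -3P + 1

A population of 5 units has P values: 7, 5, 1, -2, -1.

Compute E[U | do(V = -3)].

do(V=-3) breaks V's dependence on P. With V=-3 fixed, U across the units is 25, 19, 7, -2, 1, mean 10.

10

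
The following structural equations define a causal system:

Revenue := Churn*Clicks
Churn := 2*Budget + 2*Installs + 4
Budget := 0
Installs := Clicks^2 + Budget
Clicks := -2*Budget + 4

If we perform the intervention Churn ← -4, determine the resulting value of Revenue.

-16

Intervening sets Churn = -4 and removes its equation (Churn := 2*Budget + 2*Installs + 4).
Clicks = -2*Budget + 4  [with Budget=0]  = 4
Revenue = Churn*Clicks  [with Churn=-4, Clicks=4]  = -16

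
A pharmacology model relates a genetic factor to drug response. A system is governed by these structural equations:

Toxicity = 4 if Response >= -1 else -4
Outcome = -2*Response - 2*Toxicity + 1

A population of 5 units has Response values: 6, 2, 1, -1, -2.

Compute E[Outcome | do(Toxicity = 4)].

-9.4

Under do(Toxicity=4), Toxicity's equation is replaced by Toxicity=4 for every unit. Per-unit Outcome: -19, -11, -9, -5, -3. Mean = -9.4.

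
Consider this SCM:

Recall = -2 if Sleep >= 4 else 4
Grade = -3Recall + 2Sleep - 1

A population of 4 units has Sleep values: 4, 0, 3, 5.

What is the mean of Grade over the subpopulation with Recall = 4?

-10

Observing Recall=4 restricts to units where Recall's equation naturally yields 4: Sleep ∈ {0, 3}. In that subpopulation Grade = -13, -7, mean -10.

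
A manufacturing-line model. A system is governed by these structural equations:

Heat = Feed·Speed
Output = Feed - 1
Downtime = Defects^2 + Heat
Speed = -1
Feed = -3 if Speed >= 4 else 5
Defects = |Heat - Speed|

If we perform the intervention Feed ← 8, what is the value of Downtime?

Under do(Feed=8), the mechanism Feed = -3 if Speed >= 4 else 5 is discarded; Feed is fixed at 8.
Heat = Feed·Speed  [with Feed=8, Speed=-1]  = -8
Defects = |Heat - Speed|  [with Heat=-8, Speed=-1]  = 7
Downtime = Defects^2 + Heat  [with Defects=7, Heat=-8]  = 41

41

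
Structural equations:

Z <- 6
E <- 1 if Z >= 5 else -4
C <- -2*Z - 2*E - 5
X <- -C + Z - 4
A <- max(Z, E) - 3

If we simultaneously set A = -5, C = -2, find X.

4

Under do(A = -5, C = -2), each intervened variable's structural equation is replaced by its fixed value.
X = -C + Z - 4  [with C=-2, Z=6]  = 4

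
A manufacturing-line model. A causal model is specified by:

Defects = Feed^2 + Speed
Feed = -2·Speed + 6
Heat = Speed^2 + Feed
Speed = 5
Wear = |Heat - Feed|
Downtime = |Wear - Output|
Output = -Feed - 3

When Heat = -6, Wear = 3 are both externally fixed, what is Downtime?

2

Under do(Heat = -6, Wear = 3), each intervened variable's structural equation is replaced by its fixed value.
Feed = -2·Speed + 6  [with Speed=5]  = -4
Output = -Feed - 3  [with Feed=-4]  = 1
Downtime = |Wear - Output|  [with Wear=3, Output=1]  = 2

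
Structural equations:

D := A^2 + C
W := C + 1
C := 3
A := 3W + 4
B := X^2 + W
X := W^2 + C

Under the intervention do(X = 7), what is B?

do(X=7) replaces the equation X := W^2 + C with the constant X = 7.
W = C + 1  [with C=3]  = 4
B = X^2 + W  [with X=7, W=4]  = 53

53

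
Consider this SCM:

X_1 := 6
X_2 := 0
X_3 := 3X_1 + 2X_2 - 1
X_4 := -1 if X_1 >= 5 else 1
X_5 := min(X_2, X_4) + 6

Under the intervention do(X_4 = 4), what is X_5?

Intervening sets X_4 = 4 and removes its equation (X_4 := -1 if X_1 >= 5 else 1).
X_5 = min(X_2, X_4) + 6  [with X_2=0, X_4=4]  = 6

6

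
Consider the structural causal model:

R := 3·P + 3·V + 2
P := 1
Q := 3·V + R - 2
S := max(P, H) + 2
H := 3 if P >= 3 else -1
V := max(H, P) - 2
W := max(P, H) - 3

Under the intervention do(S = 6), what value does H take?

The intervention breaks the incoming arrows to S: S := max(P, H) + 2 no longer applies, and S = 6.
Since H is not a descendant of the intervened variable, it is unaffected.
H = 3 if P >= 3 else -1  [with P=1]  = -1

-1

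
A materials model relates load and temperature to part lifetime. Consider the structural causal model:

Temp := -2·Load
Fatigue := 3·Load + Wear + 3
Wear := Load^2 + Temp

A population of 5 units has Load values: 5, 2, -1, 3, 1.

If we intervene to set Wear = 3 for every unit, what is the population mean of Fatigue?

12

Every unit gets Wear=3 under the intervention. Fatigue values become 21, 12, 3, 15, 9; E[Fatigue|do(Wear=3)] = 12.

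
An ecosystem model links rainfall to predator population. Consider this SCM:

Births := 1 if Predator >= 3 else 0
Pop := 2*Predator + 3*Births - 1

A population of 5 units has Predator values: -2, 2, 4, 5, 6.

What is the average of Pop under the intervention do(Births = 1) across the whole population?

8

Every unit gets Births=1 under the intervention. Pop values become -2, 6, 10, 12, 14; E[Pop|do(Births=1)] = 8.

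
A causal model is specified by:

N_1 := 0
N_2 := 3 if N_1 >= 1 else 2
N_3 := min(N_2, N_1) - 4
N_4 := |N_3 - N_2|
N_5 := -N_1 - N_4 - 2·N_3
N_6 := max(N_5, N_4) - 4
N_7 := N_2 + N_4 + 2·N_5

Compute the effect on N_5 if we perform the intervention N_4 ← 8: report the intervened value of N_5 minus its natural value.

Intervening sets N_4 = 8 and removes its equation (N_4 := |N_3 - N_2|).
N_2 = 3 if N_1 >= 1 else 2  [with N_1=0]  = 2
N_3 = min(N_2, N_1) - 4  [with N_2=2, N_1=0]  = -4
N_5 = -N_1 - N_4 - 2·N_3  [with N_1=0, N_4=8, N_3=-4]  = 0
Without intervention: N_2 = 3 if N_1 >= 1 else 2  [with N_1=0]  = 2; N_3 = min(N_2, N_1) - 4  [with N_2=2, N_1=0]  = -4; N_4 = |N_3 - N_2|  [with N_3=-4, N_2=2]  = 6; N_5 = -N_1 - N_4 - 2·N_3  [with N_1=0, N_4=6, N_3=-4]  = 2.
Change = 0 − 2 = -2.

-2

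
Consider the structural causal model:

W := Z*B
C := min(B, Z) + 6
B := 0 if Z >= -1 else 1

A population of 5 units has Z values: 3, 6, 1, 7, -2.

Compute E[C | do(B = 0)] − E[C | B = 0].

The intervention sets B=0 in all 5 units regardless of Z. Recomputing C per unit gives 6, 6, 6, 6, 4; average 5.6.
Observing B=0 restricts to units where B's equation naturally yields 0: Z ∈ {3, 6, 1, 7}. In that subpopulation C = 6, 6, 6, 6, mean 6.
Difference = 5.6 − 6 = -0.4.

-0.4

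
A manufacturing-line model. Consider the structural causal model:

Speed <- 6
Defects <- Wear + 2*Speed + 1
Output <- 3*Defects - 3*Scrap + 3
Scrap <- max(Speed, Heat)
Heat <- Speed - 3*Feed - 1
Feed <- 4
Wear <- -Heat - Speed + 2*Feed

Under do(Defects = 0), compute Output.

Under do(Defects=0), the mechanism Defects <- Wear + 2*Speed + 1 is discarded; Defects is fixed at 0.
Heat = Speed - 3*Feed - 1  [with Speed=6, Feed=4]  = -7
Scrap = max(Speed, Heat)  [with Speed=6, Heat=-7]  = 6
Output = 3*Defects - 3*Scrap + 3  [with Defects=0, Scrap=6]  = -15

-15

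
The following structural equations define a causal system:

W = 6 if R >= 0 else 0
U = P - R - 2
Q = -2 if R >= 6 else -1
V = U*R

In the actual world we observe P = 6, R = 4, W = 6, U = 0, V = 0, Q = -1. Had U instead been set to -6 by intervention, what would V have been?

Intervening sets U = -6 and removes its equation (U = P - R - 2).
V = U*R  [with U=-6, R=4]  = -24

-24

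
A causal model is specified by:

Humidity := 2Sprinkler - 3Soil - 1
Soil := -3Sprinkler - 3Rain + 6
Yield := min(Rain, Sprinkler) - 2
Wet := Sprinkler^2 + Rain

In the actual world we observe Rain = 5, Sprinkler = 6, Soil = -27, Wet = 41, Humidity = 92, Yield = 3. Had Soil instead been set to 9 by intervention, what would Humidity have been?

do(Soil=9) replaces the equation Soil := -3Sprinkler - 3Rain + 6 with the constant Soil = 9.
Humidity = 2Sprinkler - 3Soil - 1  [with Sprinkler=6, Soil=9]  = -16

-16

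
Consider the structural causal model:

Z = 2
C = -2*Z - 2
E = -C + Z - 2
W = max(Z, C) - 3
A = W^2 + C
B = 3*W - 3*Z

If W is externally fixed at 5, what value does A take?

19

Intervening sets W = 5 and removes its equation (W = max(Z, C) - 3).
C = -2*Z - 2  [with Z=2]  = -6
A = W^2 + C  [with W=5, C=-6]  = 19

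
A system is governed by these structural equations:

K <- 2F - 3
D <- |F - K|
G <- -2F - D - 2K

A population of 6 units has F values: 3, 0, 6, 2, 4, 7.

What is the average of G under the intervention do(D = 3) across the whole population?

-19

Under do(D=3), D's equation is replaced by D=3 for every unit. Per-unit G: -15, 3, -33, -9, -21, -39. Mean = -19.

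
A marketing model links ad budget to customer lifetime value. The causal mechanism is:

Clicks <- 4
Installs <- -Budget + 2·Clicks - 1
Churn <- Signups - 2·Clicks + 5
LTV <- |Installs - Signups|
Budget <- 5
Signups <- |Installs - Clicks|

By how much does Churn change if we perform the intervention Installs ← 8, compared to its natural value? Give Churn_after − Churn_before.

do(Installs=8) replaces the equation Installs <- -Budget + 2·Clicks - 1 with the constant Installs = 8.
Signups = |Installs - Clicks|  [with Installs=8, Clicks=4]  = 4
Churn = Signups - 2·Clicks + 5  [with Signups=4, Clicks=4]  = 1
Without intervention: Installs = -Budget + 2·Clicks - 1  [with Budget=5, Clicks=4]  = 2; Signups = |Installs - Clicks|  [with Installs=2, Clicks=4]  = 2; Churn = Signups - 2·Clicks + 5  [with Signups=2, Clicks=4]  = -1.
Change = 1 − (-1) = 2.

2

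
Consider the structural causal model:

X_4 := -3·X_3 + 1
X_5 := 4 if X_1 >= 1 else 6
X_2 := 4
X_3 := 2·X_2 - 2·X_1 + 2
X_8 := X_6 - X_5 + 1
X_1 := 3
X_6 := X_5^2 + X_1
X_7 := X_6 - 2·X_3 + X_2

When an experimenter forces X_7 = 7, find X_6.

Intervening sets X_7 = 7 and removes its equation (X_7 := X_6 - 2·X_3 + X_2).
Since X_6 is not a descendant of the intervened variable, it is unaffected.
X_5 = 4 if X_1 >= 1 else 6  [with X_1=3]  = 4
X_6 = X_5^2 + X_1  [with X_5=4, X_1=3]  = 19

19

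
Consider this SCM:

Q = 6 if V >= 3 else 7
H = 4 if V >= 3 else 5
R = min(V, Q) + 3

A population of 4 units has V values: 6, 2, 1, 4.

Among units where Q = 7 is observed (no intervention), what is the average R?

E[R|Q=7] averages over only the 2 units with Q=7 (V = 2, 1): R = 5, 4, mean 4.5.

4.5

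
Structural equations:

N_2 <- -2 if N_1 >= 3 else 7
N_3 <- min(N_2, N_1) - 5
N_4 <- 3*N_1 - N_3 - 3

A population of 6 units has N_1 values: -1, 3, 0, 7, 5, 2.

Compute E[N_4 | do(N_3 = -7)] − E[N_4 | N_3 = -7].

Every unit gets N_3=-7 under the intervention. N_4 values become 1, 13, 4, 25, 19, 10; E[N_4|do(N_3=-7)] = 12.
Conditioning on N_3=-7 selects the 3 unit(s) with N_1 ∈ {3, 7, 5}. Their N_4 values: 13, 25, 19. Mean = 19.
Difference = 12 − 19 = -7.

-7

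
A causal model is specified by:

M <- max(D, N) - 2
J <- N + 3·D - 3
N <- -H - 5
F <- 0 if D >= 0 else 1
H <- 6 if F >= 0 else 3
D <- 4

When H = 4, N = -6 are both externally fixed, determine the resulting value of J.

3

Setting H = 4, N = -6 by intervention discards those variables' equations.
J = N + 3·D - 3  [with N=-6, D=4]  = 3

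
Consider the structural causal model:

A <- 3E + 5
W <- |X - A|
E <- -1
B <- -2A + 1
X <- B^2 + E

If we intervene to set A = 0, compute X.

Under do(A=0), the mechanism A <- 3E + 5 is discarded; A is fixed at 0.
B = -2A + 1  [with A=0]  = 1
X = B^2 + E  [with B=1, E=-1]  = 0

0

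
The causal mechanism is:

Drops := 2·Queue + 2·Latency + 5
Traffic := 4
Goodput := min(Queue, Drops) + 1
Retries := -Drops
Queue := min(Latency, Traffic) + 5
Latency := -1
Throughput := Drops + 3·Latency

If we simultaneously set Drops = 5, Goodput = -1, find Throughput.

2

The joint intervention fixes Drops = 5, Goodput = -1, removing each variable's own equation.
Throughput = Drops + 3·Latency  [with Drops=5, Latency=-1]  = 2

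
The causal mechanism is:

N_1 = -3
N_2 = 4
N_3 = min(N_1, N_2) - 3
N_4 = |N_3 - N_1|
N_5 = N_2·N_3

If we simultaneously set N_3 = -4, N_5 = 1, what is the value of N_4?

The joint intervention fixes N_3 = -4, N_5 = 1, removing each variable's own equation.
N_4 = |N_3 - N_1|  [with N_3=-4, N_1=-3]  = 1

1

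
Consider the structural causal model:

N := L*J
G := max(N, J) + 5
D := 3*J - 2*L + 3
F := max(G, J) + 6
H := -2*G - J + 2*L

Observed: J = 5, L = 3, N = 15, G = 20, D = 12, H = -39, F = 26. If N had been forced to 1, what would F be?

16

The intervention breaks the incoming arrows to N: N := L*J no longer applies, and N = 1.
G = max(N, J) + 5  [with N=1, J=5]  = 10
F = max(G, J) + 6  [with G=10, J=5]  = 16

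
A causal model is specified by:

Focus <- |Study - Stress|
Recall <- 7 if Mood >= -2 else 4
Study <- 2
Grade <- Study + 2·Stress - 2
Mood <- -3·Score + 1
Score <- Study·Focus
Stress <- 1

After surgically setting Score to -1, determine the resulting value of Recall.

Under do(Score=-1), the mechanism Score <- Study·Focus is discarded; Score is fixed at -1.
Mood = -3·Score + 1  [with Score=-1]  = 4
Recall = 7 if Mood >= -2 else 4  [with Mood=4]  = 7

7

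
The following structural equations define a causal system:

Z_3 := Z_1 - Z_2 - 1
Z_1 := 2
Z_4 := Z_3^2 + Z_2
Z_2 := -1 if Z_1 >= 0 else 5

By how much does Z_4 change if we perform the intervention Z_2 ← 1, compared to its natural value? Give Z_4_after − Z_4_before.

-2

Under do(Z_2=1), the mechanism Z_2 := -1 if Z_1 >= 0 else 5 is discarded; Z_2 is fixed at 1.
Z_3 = Z_1 - Z_2 - 1  [with Z_1=2, Z_2=1]  = 0
Z_4 = Z_3^2 + Z_2  [with Z_3=0, Z_2=1]  = 1
Without intervention: Z_2 = -1 if Z_1 >= 0 else 5  [with Z_1=2]  = -1; Z_3 = Z_1 - Z_2 - 1  [with Z_1=2, Z_2=-1]  = 2; Z_4 = Z_3^2 + Z_2  [with Z_3=2, Z_2=-1]  = 3.
Change = 1 − 3 = -2.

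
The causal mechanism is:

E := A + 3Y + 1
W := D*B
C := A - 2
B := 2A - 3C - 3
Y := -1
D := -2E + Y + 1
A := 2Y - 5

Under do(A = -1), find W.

24

Under do(A=-1), the mechanism A := 2Y - 5 is discarded; A is fixed at -1.
E = A + 3Y + 1  [with A=-1, Y=-1]  = -3
D = -2E + Y + 1  [with E=-3, Y=-1]  = 6
C = A - 2  [with A=-1]  = -3
B = 2A - 3C - 3  [with A=-1, C=-3]  = 4
W = D*B  [with D=6, B=4]  = 24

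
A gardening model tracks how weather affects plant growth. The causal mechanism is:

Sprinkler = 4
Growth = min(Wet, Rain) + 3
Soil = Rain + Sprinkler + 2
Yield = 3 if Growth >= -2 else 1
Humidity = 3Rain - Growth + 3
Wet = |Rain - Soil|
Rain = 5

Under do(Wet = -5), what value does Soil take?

11

Under do(Wet=-5), the mechanism Wet = |Rain - Soil| is discarded; Wet is fixed at -5.
Since Soil is not a descendant of the intervened variable, it is unaffected.
Soil = Rain + Sprinkler + 2  [with Rain=5, Sprinkler=4]  = 11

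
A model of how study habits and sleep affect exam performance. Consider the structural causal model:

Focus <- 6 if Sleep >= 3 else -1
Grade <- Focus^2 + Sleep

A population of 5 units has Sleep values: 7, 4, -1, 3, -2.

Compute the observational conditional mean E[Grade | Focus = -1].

E[Grade|Focus=-1] averages over only the 2 units with Focus=-1 (Sleep = -1, -2): Grade = 0, -1, mean -0.5.

-0.5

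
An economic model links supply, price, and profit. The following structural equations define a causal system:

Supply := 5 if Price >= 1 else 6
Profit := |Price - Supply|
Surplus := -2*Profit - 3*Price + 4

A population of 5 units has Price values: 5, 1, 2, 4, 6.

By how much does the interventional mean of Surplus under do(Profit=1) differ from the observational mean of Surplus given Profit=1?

Under do(Profit=1), Profit's equation is replaced by Profit=1 for every unit. Per-unit Surplus: -13, -1, -4, -10, -16. Mean = -8.8.
Observing Profit=1 restricts to units where Profit's equation naturally yields 1: Price ∈ {4, 6}. In that subpopulation Surplus = -10, -16, mean -13.
Difference = -8.8 − (-13) = 4.2.

4.2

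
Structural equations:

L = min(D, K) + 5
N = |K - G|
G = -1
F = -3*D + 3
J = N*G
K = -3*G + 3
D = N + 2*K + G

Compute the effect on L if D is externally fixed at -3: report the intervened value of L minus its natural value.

-9

The intervention breaks the incoming arrows to D: D = N + 2*K + G no longer applies, and D = -3.
K = -3*G + 3  [with G=-1]  = 6
L = min(D, K) + 5  [with D=-3, K=6]  = 2
Without intervention: K = -3*G + 3  [with G=-1]  = 6; N = |K - G|  [with K=6, G=-1]  = 7; D = N + 2*K + G  [with N=7, K=6, G=-1]  = 18; L = min(D, K) + 5  [with D=18, K=6]  = 11.
Change = 2 − 11 = -9.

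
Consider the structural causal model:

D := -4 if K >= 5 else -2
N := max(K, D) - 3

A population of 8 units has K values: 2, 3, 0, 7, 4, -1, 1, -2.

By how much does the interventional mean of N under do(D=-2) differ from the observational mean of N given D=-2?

0.75

Under do(D=-2), D's equation is replaced by D=-2 for every unit. Per-unit N: -1, 0, -3, 4, 1, -4, -2, -5. Mean = -1.25.
Conditioning on D=-2 selects the 7 unit(s) with K ∈ {2, 3, 0, 4, -1, 1, -2}. Their N values: -1, 0, -3, 1, -4, -2, -5. Mean = -2.
Difference = -1.25 − (-2) = 0.75.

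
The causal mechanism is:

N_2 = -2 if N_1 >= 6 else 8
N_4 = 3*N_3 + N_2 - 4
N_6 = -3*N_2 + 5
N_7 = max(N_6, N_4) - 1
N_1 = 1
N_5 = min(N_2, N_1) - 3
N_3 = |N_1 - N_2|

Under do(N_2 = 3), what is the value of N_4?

Under do(N_2=3), the mechanism N_2 = -2 if N_1 >= 6 else 8 is discarded; N_2 is fixed at 3.
N_3 = |N_1 - N_2|  [with N_1=1, N_2=3]  = 2
N_4 = 3*N_3 + N_2 - 4  [with N_3=2, N_2=3]  = 5

5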